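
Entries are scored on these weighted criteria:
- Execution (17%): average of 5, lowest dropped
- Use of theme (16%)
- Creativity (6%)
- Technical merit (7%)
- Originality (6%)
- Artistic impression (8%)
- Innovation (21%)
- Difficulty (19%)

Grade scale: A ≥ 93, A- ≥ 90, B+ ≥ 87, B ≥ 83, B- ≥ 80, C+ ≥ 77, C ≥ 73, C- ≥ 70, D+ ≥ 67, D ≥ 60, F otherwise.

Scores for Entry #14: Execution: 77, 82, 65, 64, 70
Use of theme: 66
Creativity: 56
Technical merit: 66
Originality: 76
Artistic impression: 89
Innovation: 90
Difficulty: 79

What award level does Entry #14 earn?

Execution: drop 64 → average of remaining 4 = 294/4 = 73.5
Weighted total:
  Execution 73.5 × 0.17 = 12.495
  Use of theme 66 × 0.16 = 10.56
  Creativity 56 × 0.06 = 3.36
  Technical merit 66 × 0.07 = 4.62
  Originality 76 × 0.06 = 4.56
  Artistic impression 89 × 0.08 = 7.12
  Innovation 90 × 0.21 = 18.9
  Difficulty 79 × 0.19 = 15.01
Sum = 76.625
76.625 is ≥ 73 and < 77 → C

C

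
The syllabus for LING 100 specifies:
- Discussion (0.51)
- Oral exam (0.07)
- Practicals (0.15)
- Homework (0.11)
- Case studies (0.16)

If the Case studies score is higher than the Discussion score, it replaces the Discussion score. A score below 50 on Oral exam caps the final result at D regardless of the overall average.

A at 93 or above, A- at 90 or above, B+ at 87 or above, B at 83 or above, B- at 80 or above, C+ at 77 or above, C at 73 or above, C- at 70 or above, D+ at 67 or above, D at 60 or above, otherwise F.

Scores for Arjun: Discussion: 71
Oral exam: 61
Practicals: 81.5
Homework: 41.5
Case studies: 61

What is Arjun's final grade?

D+

Case studies (61) ≤ Discussion (71), so Discussion stays at 71.
Oral exam score 61 ≥ 50: minimum met.
Weighted total:
  Discussion 71 × 0.51 = 36.21
  Oral exam 61 × 0.07 = 4.27
  Practicals 81.5 × 0.15 = 12.225
  Homework 41.5 × 0.11 = 4.565
  Case studies 61 × 0.16 = 9.76
Sum = 67.03
67.03 is ≥ 67 and < 70 → D+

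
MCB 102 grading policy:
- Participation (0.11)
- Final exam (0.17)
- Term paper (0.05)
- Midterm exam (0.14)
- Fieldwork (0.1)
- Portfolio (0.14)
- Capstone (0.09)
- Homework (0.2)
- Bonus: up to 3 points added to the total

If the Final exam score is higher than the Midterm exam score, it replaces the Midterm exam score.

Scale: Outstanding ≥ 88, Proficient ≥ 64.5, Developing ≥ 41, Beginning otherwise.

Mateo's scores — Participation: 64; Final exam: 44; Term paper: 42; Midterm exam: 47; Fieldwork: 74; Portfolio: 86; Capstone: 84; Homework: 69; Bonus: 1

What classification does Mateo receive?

Final exam (44) ≤ Midterm exam (47), so Midterm exam stays at 47.
Weighted total:
  Participation 64 × 0.11 = 7.04
  Final exam 44 × 0.17 = 7.48
  Term paper 42 × 0.05 = 2.1
  Midterm exam 47 × 0.14 = 6.58
  Fieldwork 74 × 0.1 = 7.4
  Portfolio 86 × 0.14 = 12.04
  Capstone 84 × 0.09 = 7.56
  Homework 69 × 0.2 = 13.8
Sum = 64
Bonus: 64 + 1 = 65
65 is ≥ 64.5 and < 88 → Proficient

Proficient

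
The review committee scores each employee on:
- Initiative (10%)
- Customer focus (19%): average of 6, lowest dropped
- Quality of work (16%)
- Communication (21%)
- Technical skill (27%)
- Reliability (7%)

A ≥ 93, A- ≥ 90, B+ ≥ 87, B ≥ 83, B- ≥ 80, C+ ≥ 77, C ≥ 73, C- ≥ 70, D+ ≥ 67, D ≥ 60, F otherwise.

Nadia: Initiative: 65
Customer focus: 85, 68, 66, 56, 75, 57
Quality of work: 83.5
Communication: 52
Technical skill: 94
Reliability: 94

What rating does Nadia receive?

C

Customer focus: drop 56 → average of remaining 5 = 351/5 = 70.2
Weighted total:
  Initiative 65 × 0.1 = 6.5
  Customer focus 70.2 × 0.19 = 13.338
  Quality of work 83.5 × 0.16 = 13.36
  Communication 52 × 0.21 = 10.92
  Technical skill 94 × 0.27 = 25.38
  Reliability 94 × 0.07 = 6.58
Sum = 76.078
76.078 is ≥ 73 and < 77 → C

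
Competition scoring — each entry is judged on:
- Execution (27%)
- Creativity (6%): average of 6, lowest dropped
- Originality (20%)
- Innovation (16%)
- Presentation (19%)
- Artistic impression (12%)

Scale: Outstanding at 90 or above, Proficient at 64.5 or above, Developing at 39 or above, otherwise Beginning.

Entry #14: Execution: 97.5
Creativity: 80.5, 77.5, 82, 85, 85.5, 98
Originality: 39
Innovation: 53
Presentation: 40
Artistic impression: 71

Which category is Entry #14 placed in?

Developing

Creativity: drop 77.5 → average of remaining 5 = 431/5 = 86.2
Weighted total:
  Execution 97.5 × 0.27 = 26.325
  Creativity 86.2 × 0.06 = 5.172
  Originality 39 × 0.2 = 7.8
  Innovation 53 × 0.16 = 8.48
  Presentation 40 × 0.19 = 7.6
  Artistic impression 71 × 0.12 = 8.52
Sum = 63.897
63.897 is ≥ 39 and < 64.5 → Developing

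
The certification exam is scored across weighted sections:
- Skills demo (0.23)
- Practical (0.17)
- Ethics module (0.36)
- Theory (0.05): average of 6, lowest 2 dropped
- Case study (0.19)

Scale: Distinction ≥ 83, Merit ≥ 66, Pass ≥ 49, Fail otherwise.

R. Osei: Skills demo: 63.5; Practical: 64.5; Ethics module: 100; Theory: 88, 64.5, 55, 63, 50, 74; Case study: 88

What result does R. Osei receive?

Theory: drop 50, 55 → average of remaining 4 = 289.5/4 = 72.375
Weighted total:
  Skills demo 63.5 × 0.23 = 14.605
  Practical 64.5 × 0.17 = 10.965
  Ethics module 100 × 0.36 = 36
  Theory 72.375 × 0.05 = 3.61875
  Case study 88 × 0.19 = 16.72
Sum = 81.90875
81.90875 is ≥ 66 and < 83 → Merit

Merit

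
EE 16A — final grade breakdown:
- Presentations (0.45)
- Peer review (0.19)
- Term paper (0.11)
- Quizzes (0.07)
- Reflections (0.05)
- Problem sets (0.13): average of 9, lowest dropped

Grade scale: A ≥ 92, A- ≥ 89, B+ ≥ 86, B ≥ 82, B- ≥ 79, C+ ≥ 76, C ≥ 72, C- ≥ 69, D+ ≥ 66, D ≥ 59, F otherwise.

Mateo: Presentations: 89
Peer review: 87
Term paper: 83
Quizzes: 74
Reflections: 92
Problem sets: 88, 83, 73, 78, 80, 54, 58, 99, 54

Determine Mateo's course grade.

B

Problem sets: drop 54 → average of remaining 8 = 613/8 = 76.625
Weighted total:
  Presentations 89 × 0.45 = 40.05
  Peer review 87 × 0.19 = 16.53
  Term paper 83 × 0.11 = 9.13
  Quizzes 74 × 0.07 = 5.18
  Reflections 92 × 0.05 = 4.6
  Problem sets 76.625 × 0.13 = 9.96125
Sum = 85.45125
85.45125 is ≥ 82 and < 86 → B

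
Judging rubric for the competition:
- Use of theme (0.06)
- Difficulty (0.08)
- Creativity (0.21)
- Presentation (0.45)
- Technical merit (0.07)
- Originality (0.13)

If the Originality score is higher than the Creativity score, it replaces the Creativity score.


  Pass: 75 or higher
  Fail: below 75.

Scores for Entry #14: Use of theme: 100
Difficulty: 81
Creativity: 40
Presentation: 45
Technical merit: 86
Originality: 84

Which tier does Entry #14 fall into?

Originality (84) > Creativity (40), so Creativity counts as 84.
Weighted total:
  Use of theme 100 × 0.06 = 6
  Difficulty 81 × 0.08 = 6.48
  Creativity 84 × 0.21 = 17.64
  Presentation 45 × 0.45 = 20.25
  Technical merit 86 × 0.07 = 6.02
  Originality 84 × 0.13 = 10.92
Sum = 67.31
67.31 < 75 → Fail

Fail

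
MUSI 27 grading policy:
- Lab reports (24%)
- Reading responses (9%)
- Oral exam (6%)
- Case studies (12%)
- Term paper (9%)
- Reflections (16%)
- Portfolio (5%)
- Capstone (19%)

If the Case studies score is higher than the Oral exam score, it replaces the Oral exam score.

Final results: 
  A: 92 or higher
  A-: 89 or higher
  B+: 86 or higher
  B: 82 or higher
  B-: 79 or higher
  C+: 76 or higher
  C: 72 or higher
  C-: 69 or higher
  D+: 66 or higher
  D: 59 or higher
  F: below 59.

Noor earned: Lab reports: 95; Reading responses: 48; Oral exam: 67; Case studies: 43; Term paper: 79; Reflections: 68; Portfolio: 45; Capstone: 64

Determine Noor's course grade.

D+

Case studies (43) ≤ Oral exam (67), so Oral exam stays at 67.
Weighted total:
  Lab reports 95 × 0.24 = 22.8
  Reading responses 48 × 0.09 = 4.32
  Oral exam 67 × 0.06 = 4.02
  Case studies 43 × 0.12 = 5.16
  Term paper 79 × 0.09 = 7.11
  Reflections 68 × 0.16 = 10.88
  Portfolio 45 × 0.05 = 2.25
  Capstone 64 × 0.19 = 12.16
Sum = 68.7
68.7 is ≥ 66 and < 69 → D+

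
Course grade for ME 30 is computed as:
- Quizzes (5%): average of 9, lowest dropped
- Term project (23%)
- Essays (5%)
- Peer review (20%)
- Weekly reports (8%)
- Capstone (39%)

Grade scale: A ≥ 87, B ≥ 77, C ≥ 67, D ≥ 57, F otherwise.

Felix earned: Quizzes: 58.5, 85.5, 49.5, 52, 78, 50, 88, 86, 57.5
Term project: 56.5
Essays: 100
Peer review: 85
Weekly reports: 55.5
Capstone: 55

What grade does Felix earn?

D

Quizzes: drop 49.5 → average of remaining 8 = 555.5/8 = 69.4375
Weighted total:
  Quizzes 69.4375 × 0.05 = 3.471875
  Term project 56.5 × 0.23 = 12.995
  Essays 100 × 0.05 = 5
  Peer review 85 × 0.2 = 17
  Weekly reports 55.5 × 0.08 = 4.44
  Capstone 55 × 0.39 = 21.45
Sum = 64.356875
64.356875 is ≥ 57 and < 67 → D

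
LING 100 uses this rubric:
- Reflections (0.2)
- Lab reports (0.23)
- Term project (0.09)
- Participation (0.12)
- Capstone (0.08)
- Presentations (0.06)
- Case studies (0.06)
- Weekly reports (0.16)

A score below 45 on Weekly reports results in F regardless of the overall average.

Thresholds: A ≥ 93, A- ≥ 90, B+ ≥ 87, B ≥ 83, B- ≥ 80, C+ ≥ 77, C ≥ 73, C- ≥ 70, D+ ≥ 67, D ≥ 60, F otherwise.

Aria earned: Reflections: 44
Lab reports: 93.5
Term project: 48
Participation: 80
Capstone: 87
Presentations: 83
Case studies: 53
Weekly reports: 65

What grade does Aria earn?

Weekly reports score 65 ≥ 45: minimum met.
Weighted total:
  Reflections 44 × 0.2 = 8.8
  Lab reports 93.5 × 0.23 = 21.505
  Term project 48 × 0.09 = 4.32
  Participation 80 × 0.12 = 9.6
  Capstone 87 × 0.08 = 6.96
  Presentations 83 × 0.06 = 4.98
  Case studies 53 × 0.06 = 3.18
  Weekly reports 65 × 0.16 = 10.4
Sum = 69.745
69.745 is ≥ 67 and < 70 → D+

D+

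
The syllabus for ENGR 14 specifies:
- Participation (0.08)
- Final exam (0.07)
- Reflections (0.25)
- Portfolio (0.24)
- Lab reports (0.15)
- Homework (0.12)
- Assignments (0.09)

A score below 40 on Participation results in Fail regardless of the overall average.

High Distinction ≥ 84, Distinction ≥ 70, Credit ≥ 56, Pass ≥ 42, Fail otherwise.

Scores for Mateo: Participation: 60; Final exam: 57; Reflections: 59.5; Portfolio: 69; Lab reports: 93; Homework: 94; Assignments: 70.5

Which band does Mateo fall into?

Distinction

Participation score 60 ≥ 40: minimum met.
Weighted total:
  Participation 60 × 0.08 = 4.8
  Final exam 57 × 0.07 = 3.99
  Reflections 59.5 × 0.25 = 14.875
  Portfolio 69 × 0.24 = 16.56
  Lab reports 93 × 0.15 = 13.95
  Homework 94 × 0.12 = 11.28
  Assignments 70.5 × 0.09 = 6.345
Sum = 71.8
71.8 is ≥ 70 and < 84 → Distinction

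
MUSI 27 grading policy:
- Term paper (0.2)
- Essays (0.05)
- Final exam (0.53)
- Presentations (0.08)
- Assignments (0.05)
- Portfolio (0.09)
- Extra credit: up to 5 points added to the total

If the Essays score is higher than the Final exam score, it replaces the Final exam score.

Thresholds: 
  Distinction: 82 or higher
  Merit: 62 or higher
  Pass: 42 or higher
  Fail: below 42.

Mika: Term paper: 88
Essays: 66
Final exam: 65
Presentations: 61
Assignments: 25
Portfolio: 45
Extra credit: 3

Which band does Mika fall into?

Merit

Essays (66) > Final exam (65), so Final exam counts as 66.
Weighted total:
  Term paper 88 × 0.2 = 17.6
  Essays 66 × 0.05 = 3.3
  Final exam 66 × 0.53 = 34.98
  Presentations 61 × 0.08 = 4.88
  Assignments 25 × 0.05 = 1.25
  Portfolio 45 × 0.09 = 4.05
Sum = 66.06
Extra credit: 66.06 + 3 = 69.06
69.06 is ≥ 62 and < 82 → Merit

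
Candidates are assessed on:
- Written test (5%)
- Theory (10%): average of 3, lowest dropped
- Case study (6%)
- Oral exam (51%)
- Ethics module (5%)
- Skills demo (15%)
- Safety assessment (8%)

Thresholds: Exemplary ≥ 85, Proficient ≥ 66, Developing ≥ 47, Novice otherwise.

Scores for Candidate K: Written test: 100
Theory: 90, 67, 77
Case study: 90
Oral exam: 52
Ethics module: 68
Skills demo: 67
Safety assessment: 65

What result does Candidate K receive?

Developing

Theory: drop 67 → average of remaining 2 = 167/2 = 83.5
Weighted total:
  Written test 100 × 0.05 = 5
  Theory 83.5 × 0.1 = 8.35
  Case study 90 × 0.06 = 5.4
  Oral exam 52 × 0.51 = 26.52
  Ethics module 68 × 0.05 = 3.4
  Skills demo 67 × 0.15 = 10.05
  Safety assessment 65 × 0.08 = 5.2
Sum = 63.92
63.92 is ≥ 47 and < 66 → Developing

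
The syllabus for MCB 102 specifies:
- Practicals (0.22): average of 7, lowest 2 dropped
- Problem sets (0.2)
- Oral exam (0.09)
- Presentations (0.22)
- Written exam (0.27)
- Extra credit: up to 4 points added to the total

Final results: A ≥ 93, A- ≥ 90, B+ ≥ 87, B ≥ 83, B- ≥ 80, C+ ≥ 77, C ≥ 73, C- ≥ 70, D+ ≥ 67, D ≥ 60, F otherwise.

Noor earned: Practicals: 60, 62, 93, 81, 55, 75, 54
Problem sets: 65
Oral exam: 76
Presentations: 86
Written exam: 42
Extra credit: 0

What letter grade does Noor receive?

D

Practicals: drop 54, 55 → average of remaining 5 = 371/5 = 74.2
Weighted total:
  Practicals 74.2 × 0.22 = 16.324
  Problem sets 65 × 0.2 = 13
  Oral exam 76 × 0.09 = 6.84
  Presentations 86 × 0.22 = 18.92
  Written exam 42 × 0.27 = 11.34
Sum = 66.424
Extra credit: 66.424 + 0 = 66.424
66.424 is ≥ 60 and < 67 → D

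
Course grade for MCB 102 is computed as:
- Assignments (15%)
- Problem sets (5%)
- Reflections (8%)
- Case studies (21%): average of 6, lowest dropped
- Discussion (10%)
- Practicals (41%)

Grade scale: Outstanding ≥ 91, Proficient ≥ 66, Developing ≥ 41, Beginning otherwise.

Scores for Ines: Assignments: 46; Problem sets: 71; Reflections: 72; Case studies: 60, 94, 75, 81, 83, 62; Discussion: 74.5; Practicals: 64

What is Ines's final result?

Proficient

Case studies: drop 60 → average of remaining 5 = 395/5 = 79
Weighted total:
  Assignments 46 × 0.15 = 6.9
  Problem sets 71 × 0.05 = 3.55
  Reflections 72 × 0.08 = 5.76
  Case studies 79 × 0.21 = 16.59
  Discussion 74.5 × 0.1 = 7.45
  Practicals 64 × 0.41 = 26.24
Sum = 66.49
66.49 is ≥ 66 and < 91 → Proficient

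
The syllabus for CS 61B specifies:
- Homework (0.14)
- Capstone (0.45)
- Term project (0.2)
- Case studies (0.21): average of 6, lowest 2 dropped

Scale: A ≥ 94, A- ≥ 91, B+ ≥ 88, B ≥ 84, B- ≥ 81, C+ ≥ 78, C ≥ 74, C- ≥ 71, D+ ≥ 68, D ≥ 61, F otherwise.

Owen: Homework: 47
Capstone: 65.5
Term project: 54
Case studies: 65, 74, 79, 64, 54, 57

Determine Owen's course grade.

Case studies: drop 54, 57 → average of remaining 4 = 282/4 = 70.5
Weighted total:
  Homework 47 × 0.14 = 6.58
  Capstone 65.5 × 0.45 = 29.475
  Term project 54 × 0.2 = 10.8
  Case studies 70.5 × 0.21 = 14.805
Sum = 61.66
61.66 is ≥ 61 and < 68 → D

D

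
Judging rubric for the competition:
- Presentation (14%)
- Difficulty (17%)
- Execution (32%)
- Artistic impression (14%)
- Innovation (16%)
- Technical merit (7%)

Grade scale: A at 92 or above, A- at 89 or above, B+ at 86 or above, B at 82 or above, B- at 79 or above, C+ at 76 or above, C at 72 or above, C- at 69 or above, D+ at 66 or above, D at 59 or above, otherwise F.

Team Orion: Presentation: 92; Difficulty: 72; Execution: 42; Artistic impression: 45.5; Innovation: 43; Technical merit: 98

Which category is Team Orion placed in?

F

Weighted total:
  Presentation 92 × 0.14 = 12.88
  Difficulty 72 × 0.17 = 12.24
  Execution 42 × 0.32 = 13.44
  Artistic impression 45.5 × 0.14 = 6.37
  Innovation 43 × 0.16 = 6.88
  Technical merit 98 × 0.07 = 6.86
Sum = 58.67
58.67 < 59 → F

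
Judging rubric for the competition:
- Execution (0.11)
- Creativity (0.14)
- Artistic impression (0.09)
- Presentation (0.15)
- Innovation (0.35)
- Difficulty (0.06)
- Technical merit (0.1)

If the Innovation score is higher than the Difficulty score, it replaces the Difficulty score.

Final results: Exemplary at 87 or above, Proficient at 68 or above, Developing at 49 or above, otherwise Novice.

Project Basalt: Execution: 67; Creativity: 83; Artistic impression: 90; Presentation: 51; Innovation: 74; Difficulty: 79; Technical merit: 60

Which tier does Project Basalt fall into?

Proficient

Innovation (74) ≤ Difficulty (79), so Difficulty stays at 79.
Weighted total:
  Execution 67 × 0.11 = 7.37
  Creativity 83 × 0.14 = 11.62
  Artistic impression 90 × 0.09 = 8.1
  Presentation 51 × 0.15 = 7.65
  Innovation 74 × 0.35 = 25.9
  Difficulty 79 × 0.06 = 4.74
  Technical merit 60 × 0.1 = 6
Sum = 71.38
71.38 is ≥ 68 and < 87 → Proficient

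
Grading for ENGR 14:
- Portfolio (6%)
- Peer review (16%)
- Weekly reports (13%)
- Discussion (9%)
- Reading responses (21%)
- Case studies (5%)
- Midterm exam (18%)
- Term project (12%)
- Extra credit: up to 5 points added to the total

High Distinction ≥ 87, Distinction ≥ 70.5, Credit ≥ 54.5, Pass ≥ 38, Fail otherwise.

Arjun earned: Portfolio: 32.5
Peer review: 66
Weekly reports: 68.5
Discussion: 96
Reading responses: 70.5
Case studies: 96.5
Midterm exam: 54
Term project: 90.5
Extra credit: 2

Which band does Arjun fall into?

Weighted total:
  Portfolio 32.5 × 0.06 = 1.95
  Peer review 66 × 0.16 = 10.56
  Weekly reports 68.5 × 0.13 = 8.905
  Discussion 96 × 0.09 = 8.64
  Reading responses 70.5 × 0.21 = 14.805
  Case studies 96.5 × 0.05 = 4.825
  Midterm exam 54 × 0.18 = 9.72
  Term project 90.5 × 0.12 = 10.86
Sum = 70.265
Extra credit: 70.265 + 2 = 72.265
72.265 is ≥ 70.5 and < 87 → Distinction

Distinction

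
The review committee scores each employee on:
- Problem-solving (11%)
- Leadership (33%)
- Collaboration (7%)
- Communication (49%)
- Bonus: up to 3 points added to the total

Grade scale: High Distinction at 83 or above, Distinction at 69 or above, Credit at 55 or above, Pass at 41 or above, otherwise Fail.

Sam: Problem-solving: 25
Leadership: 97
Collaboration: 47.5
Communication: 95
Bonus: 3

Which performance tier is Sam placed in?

High Distinction

Weighted total:
  Problem-solving 25 × 0.11 = 2.75
  Leadership 97 × 0.33 = 32.01
  Collaboration 47.5 × 0.07 = 3.325
  Communication 95 × 0.49 = 46.55
Sum = 84.635
Bonus: 84.635 + 3 = 87.635
87.635 ≥ 83 → High Distinction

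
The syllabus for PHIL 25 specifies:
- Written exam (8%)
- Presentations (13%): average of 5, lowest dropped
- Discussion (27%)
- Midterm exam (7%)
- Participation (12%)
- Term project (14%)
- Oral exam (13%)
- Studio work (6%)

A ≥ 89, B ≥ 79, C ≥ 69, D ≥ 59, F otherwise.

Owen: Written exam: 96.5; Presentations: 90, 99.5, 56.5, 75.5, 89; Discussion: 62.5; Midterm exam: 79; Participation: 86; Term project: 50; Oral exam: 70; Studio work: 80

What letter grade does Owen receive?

C

Presentations: drop 56.5 → average of remaining 4 = 354/4 = 88.5
Weighted total:
  Written exam 96.5 × 0.08 = 7.72
  Presentations 88.5 × 0.13 = 11.505
  Discussion 62.5 × 0.27 = 16.875
  Midterm exam 79 × 0.07 = 5.53
  Participation 86 × 0.12 = 10.32
  Term project 50 × 0.14 = 7
  Oral exam 70 × 0.13 = 9.1
  Studio work 80 × 0.06 = 4.8
Sum = 72.85
72.85 is ≥ 69 and < 79 → C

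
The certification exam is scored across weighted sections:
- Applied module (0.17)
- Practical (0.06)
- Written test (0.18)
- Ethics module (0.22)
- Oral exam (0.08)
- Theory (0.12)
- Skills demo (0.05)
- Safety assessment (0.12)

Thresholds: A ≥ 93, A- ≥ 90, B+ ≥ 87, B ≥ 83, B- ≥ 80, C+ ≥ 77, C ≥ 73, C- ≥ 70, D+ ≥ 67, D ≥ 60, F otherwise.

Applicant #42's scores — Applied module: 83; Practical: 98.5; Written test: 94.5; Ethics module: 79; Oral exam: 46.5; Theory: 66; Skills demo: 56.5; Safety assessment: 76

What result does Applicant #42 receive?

Weighted total:
  Applied module 83 × 0.17 = 14.11
  Practical 98.5 × 0.06 = 5.91
  Written test 94.5 × 0.18 = 17.01
  Ethics module 79 × 0.22 = 17.38
  Oral exam 46.5 × 0.08 = 3.72
  Theory 66 × 0.12 = 7.92
  Skills demo 56.5 × 0.05 = 2.825
  Safety assessment 76 × 0.12 = 9.12
Sum = 77.995
77.995 is ≥ 77 and < 80 → C+

C+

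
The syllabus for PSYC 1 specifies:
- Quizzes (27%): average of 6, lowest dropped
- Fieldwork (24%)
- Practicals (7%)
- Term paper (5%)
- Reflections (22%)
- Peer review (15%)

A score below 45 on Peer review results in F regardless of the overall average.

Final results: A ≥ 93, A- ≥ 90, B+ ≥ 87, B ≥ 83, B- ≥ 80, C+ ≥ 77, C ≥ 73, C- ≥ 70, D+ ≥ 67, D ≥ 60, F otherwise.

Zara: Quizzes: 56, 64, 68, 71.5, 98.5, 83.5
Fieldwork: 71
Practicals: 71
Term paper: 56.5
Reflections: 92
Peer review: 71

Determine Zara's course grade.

Quizzes: drop 56 → average of remaining 5 = 385.5/5 = 77.1
Peer review score 71 ≥ 45: minimum met.
Weighted total:
  Quizzes 77.1 × 0.27 = 20.817
  Fieldwork 71 × 0.24 = 17.04
  Practicals 71 × 0.07 = 4.97
  Term paper 56.5 × 0.05 = 2.825
  Reflections 92 × 0.22 = 20.24
  Peer review 71 × 0.15 = 10.65
Sum = 76.542
76.542 is ≥ 73 and < 77 → C

C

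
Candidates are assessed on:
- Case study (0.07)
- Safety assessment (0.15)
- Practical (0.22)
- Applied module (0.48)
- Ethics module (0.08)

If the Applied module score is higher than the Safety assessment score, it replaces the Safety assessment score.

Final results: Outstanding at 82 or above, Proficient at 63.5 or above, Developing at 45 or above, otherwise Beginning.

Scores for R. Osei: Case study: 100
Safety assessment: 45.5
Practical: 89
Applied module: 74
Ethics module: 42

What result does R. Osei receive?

Proficient

Applied module (74) > Safety assessment (45.5), so Safety assessment counts as 74.
Weighted total:
  Case study 100 × 0.07 = 7
  Safety assessment 74 × 0.15 = 11.1
  Practical 89 × 0.22 = 19.58
  Applied module 74 × 0.48 = 35.52
  Ethics module 42 × 0.08 = 3.36
Sum = 76.56
76.56 is ≥ 63.5 and < 82 → Proficient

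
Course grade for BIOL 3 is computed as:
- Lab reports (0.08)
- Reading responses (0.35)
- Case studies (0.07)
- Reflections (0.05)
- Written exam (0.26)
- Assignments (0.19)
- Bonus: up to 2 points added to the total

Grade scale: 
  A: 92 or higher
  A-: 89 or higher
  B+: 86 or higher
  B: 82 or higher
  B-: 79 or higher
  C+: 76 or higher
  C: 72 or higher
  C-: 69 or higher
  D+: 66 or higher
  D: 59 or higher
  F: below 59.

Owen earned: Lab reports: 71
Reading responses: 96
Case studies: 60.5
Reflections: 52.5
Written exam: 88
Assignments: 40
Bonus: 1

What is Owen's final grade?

Weighted total:
  Lab reports 71 × 0.08 = 5.68
  Reading responses 96 × 0.35 = 33.6
  Case studies 60.5 × 0.07 = 4.235
  Reflections 52.5 × 0.05 = 2.625
  Written exam 88 × 0.26 = 22.88
  Assignments 40 × 0.19 = 7.6
Sum = 76.62
Bonus: 76.62 + 1 = 77.62
77.62 is ≥ 76 and < 79 → C+

C+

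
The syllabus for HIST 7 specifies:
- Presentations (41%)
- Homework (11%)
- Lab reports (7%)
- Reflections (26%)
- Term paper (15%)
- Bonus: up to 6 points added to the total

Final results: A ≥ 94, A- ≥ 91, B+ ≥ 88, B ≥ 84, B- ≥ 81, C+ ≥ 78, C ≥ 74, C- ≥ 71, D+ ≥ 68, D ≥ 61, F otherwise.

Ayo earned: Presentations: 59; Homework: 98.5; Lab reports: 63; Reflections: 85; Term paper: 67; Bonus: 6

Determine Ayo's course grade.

Weighted total:
  Presentations 59 × 0.41 = 24.19
  Homework 98.5 × 0.11 = 10.835
  Lab reports 63 × 0.07 = 4.41
  Reflections 85 × 0.26 = 22.1
  Term paper 67 × 0.15 = 10.05
Sum = 71.585
Bonus: 71.585 + 6 = 77.585
77.585 is ≥ 74 and < 78 → C

C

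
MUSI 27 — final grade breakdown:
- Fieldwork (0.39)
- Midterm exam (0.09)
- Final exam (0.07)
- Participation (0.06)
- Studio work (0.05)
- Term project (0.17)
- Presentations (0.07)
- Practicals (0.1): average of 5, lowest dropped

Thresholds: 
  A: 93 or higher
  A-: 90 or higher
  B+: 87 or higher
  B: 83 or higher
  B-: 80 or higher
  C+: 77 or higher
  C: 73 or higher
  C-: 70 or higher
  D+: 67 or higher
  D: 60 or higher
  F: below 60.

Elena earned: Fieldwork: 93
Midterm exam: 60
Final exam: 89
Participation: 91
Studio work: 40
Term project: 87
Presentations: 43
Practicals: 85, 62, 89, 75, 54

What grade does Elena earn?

Practicals: drop 54 → average of remaining 4 = 311/4 = 77.75
Weighted total:
  Fieldwork 93 × 0.39 = 36.27
  Midterm exam 60 × 0.09 = 5.4
  Final exam 89 × 0.07 = 6.23
  Participation 91 × 0.06 = 5.46
  Studio work 40 × 0.05 = 2
  Term project 87 × 0.17 = 14.79
  Presentations 43 × 0.07 = 3.01
  Practicals 77.75 × 0.1 = 7.775
Sum = 80.935
80.935 is ≥ 80 and < 83 → B-

B-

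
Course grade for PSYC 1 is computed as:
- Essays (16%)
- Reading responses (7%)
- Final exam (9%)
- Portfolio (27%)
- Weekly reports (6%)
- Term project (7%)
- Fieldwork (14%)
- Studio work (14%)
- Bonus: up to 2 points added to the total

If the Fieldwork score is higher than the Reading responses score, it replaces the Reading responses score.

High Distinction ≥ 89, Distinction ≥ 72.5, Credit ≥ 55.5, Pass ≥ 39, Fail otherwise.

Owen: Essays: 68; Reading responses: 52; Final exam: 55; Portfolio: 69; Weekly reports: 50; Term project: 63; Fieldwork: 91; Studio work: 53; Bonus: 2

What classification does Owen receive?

Credit

Fieldwork (91) > Reading responses (52), so Reading responses counts as 91.
Weighted total:
  Essays 68 × 0.16 = 10.88
  Reading responses 91 × 0.07 = 6.37
  Final exam 55 × 0.09 = 4.95
  Portfolio 69 × 0.27 = 18.63
  Weekly reports 50 × 0.06 = 3
  Term project 63 × 0.07 = 4.41
  Fieldwork 91 × 0.14 = 12.74
  Studio work 53 × 0.14 = 7.42
Sum = 68.4
Bonus: 68.4 + 2 = 70.4
70.4 is ≥ 55.5 and < 72.5 → Credit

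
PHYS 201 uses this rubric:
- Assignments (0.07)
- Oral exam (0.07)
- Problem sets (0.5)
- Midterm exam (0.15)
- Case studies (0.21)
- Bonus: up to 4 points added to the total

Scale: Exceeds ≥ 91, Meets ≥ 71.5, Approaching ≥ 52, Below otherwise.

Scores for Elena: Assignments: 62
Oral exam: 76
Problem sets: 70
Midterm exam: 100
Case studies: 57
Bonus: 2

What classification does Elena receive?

Weighted total:
  Assignments 62 × 0.07 = 4.34
  Oral exam 76 × 0.07 = 5.32
  Problem sets 70 × 0.5 = 35
  Midterm exam 100 × 0.15 = 15
  Case studies 57 × 0.21 = 11.97
Sum = 71.63
Bonus: 71.63 + 2 = 73.63
73.63 is ≥ 71.5 and < 91 → Meets

Meets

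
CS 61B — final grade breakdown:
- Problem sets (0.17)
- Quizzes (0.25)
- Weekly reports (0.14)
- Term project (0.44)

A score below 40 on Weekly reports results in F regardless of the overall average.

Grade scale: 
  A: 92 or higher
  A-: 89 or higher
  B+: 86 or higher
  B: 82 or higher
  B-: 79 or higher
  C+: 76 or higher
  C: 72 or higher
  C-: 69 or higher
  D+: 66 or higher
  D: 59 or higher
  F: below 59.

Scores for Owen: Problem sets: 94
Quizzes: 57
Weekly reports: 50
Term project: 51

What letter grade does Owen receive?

D

Weekly reports score 50 ≥ 40: minimum met.
Weighted total:
  Problem sets 94 × 0.17 = 15.98
  Quizzes 57 × 0.25 = 14.25
  Weekly reports 50 × 0.14 = 7
  Term project 51 × 0.44 = 22.44
Sum = 59.67
59.67 is ≥ 59 and < 66 → D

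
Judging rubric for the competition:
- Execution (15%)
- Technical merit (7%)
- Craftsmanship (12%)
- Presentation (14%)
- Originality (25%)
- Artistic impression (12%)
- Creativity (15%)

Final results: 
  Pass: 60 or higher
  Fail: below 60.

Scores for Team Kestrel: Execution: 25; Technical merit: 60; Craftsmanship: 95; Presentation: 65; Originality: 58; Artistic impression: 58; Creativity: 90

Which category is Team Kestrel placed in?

Weighted total:
  Execution 25 × 0.15 = 3.75
  Technical merit 60 × 0.07 = 4.2
  Craftsmanship 95 × 0.12 = 11.4
  Presentation 65 × 0.14 = 9.1
  Originality 58 × 0.25 = 14.5
  Artistic impression 58 × 0.12 = 6.96
  Creativity 90 × 0.15 = 13.5
Sum = 63.41
63.41 ≥ 60 → Pass

Pass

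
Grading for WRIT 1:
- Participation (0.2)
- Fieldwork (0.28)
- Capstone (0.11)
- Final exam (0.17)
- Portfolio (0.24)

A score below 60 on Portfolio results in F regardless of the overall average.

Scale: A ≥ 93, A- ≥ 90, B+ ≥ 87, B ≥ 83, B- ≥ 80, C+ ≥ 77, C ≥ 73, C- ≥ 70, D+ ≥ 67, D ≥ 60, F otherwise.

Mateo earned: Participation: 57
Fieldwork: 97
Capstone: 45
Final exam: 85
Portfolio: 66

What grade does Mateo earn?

Portfolio score 66 ≥ 60: minimum met.
Weighted total:
  Participation 57 × 0.2 = 11.4
  Fieldwork 97 × 0.28 = 27.16
  Capstone 45 × 0.11 = 4.95
  Final exam 85 × 0.17 = 14.45
  Portfolio 66 × 0.24 = 15.84
Sum = 73.8
73.8 is ≥ 73 and < 77 → C

C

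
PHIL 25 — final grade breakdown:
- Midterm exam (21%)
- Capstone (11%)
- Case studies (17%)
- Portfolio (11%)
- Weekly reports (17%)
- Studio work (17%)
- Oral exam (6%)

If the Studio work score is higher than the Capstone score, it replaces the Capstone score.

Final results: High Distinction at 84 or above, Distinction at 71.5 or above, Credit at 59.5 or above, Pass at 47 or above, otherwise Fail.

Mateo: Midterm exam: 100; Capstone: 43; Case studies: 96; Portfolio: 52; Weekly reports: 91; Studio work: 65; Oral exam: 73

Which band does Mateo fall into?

Studio work (65) > Capstone (43), so Capstone counts as 65.
Weighted total:
  Midterm exam 100 × 0.21 = 21
  Capstone 65 × 0.11 = 7.15
  Case studies 96 × 0.17 = 16.32
  Portfolio 52 × 0.11 = 5.72
  Weekly reports 91 × 0.17 = 15.47
  Studio work 65 × 0.17 = 11.05
  Oral exam 73 × 0.06 = 4.38
Sum = 81.09
81.09 is ≥ 71.5 and < 84 → Distinction

Distinction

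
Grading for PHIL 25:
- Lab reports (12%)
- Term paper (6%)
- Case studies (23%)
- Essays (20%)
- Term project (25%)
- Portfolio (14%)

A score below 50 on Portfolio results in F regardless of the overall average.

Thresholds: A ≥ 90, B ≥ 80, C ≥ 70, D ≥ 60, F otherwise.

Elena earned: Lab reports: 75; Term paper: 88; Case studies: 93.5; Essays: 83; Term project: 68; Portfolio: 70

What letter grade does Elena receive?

C

Portfolio score 70 ≥ 50: minimum met.
Weighted total:
  Lab reports 75 × 0.12 = 9
  Term paper 88 × 0.06 = 5.28
  Case studies 93.5 × 0.23 = 21.505
  Essays 83 × 0.2 = 16.6
  Term project 68 × 0.25 = 17
  Portfolio 70 × 0.14 = 9.8
Sum = 79.185
79.185 is ≥ 70 and < 80 → C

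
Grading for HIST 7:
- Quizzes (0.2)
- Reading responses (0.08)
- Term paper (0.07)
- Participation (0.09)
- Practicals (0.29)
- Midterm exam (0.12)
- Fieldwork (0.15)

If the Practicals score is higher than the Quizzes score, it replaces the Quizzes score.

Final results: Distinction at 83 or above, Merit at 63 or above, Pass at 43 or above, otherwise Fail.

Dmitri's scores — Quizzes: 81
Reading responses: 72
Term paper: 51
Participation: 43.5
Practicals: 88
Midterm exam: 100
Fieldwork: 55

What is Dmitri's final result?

Practicals (88) > Quizzes (81), so Quizzes counts as 88.
Weighted total:
  Quizzes 88 × 0.2 = 17.6
  Reading responses 72 × 0.08 = 5.76
  Term paper 51 × 0.07 = 3.57
  Participation 43.5 × 0.09 = 3.915
  Practicals 88 × 0.29 = 25.52
  Midterm exam 100 × 0.12 = 12
  Fieldwork 55 × 0.15 = 8.25
Sum = 76.615
76.615 is ≥ 63 and < 83 → Merit

Merit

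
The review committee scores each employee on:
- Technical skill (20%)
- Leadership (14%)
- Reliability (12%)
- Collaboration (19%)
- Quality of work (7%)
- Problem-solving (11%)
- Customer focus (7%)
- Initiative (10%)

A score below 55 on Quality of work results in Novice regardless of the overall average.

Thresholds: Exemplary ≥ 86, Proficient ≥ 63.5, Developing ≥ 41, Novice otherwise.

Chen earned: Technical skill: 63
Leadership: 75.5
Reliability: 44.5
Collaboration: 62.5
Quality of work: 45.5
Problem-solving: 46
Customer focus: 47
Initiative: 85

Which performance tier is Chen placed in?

Novice

Quality of work score 45.5 < 55: minimum not met.
Weighted total:
  Technical skill 63 × 0.2 = 12.6
  Leadership 75.5 × 0.14 = 10.57
  Reliability 44.5 × 0.12 = 5.34
  Collaboration 62.5 × 0.19 = 11.875
  Quality of work 45.5 × 0.07 = 3.185
  Problem-solving 46 × 0.11 = 5.06
  Customer focus 47 × 0.07 = 3.29
  Initiative 85 × 0.1 = 8.5
Sum = 60.42
Because the Quality of work minimum was not met, the result is Novice.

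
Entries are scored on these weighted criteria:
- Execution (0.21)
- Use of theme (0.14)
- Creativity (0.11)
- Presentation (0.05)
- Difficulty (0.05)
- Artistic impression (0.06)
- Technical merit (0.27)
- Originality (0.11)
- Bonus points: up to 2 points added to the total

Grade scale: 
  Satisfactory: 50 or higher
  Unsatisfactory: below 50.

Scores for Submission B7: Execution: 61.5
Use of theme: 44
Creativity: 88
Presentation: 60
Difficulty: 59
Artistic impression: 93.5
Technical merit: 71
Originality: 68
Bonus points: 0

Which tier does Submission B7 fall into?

Satisfactory

Weighted total:
  Execution 61.5 × 0.21 = 12.915
  Use of theme 44 × 0.14 = 6.16
  Creativity 88 × 0.11 = 9.68
  Presentation 60 × 0.05 = 3
  Difficulty 59 × 0.05 = 2.95
  Artistic impression 93.5 × 0.06 = 5.61
  Technical merit 71 × 0.27 = 19.17
  Originality 68 × 0.11 = 7.48
Sum = 66.965
Bonus points: 66.965 + 0 = 66.965
66.965 ≥ 50 → Satisfactory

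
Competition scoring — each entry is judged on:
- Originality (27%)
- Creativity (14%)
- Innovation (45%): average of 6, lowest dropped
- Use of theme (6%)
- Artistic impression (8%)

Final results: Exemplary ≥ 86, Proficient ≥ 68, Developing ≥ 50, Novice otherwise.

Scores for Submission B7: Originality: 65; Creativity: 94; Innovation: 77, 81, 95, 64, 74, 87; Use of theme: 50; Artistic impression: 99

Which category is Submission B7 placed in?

Proficient

Innovation: drop 64 → average of remaining 5 = 414/5 = 82.8
Weighted total:
  Originality 65 × 0.27 = 17.55
  Creativity 94 × 0.14 = 13.16
  Innovation 82.8 × 0.45 = 37.26
  Use of theme 50 × 0.06 = 3
  Artistic impression 99 × 0.08 = 7.92
Sum = 78.89
78.89 is ≥ 68 and < 86 → Proficient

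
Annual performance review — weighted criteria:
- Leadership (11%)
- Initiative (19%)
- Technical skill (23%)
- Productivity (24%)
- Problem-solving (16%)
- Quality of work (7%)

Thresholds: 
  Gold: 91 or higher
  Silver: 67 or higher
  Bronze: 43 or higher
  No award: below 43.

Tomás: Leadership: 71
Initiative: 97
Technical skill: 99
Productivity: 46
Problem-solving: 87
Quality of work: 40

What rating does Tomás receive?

Weighted total:
  Leadership 71 × 0.11 = 7.81
  Initiative 97 × 0.19 = 18.43
  Technical skill 99 × 0.23 = 22.77
  Productivity 46 × 0.24 = 11.04
  Problem-solving 87 × 0.16 = 13.92
  Quality of work 40 × 0.07 = 2.8
Sum = 76.77
76.77 is ≥ 67 and < 91 → Silver

Silver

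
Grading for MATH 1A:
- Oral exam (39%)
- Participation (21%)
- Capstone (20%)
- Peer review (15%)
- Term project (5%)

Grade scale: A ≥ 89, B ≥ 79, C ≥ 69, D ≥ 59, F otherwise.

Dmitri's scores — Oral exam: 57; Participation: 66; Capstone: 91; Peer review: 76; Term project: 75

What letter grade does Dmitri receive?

C

Weighted total:
  Oral exam 57 × 0.39 = 22.23
  Participation 66 × 0.21 = 13.86
  Capstone 91 × 0.2 = 18.2
  Peer review 76 × 0.15 = 11.4
  Term project 75 × 0.05 = 3.75
Sum = 69.44
69.44 is ≥ 69 and < 79 → C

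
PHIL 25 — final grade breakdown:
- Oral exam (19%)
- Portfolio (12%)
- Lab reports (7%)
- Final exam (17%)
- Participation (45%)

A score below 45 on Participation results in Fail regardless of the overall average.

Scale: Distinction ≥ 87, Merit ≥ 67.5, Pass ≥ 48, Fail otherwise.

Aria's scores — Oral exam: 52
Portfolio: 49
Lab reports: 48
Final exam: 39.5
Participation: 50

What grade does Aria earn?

Pass

Participation score 50 ≥ 45: minimum met.
Weighted total:
  Oral exam 52 × 0.19 = 9.88
  Portfolio 49 × 0.12 = 5.88
  Lab reports 48 × 0.07 = 3.36
  Final exam 39.5 × 0.17 = 6.715
  Participation 50 × 0.45 = 22.5
Sum = 48.335
48.335 is ≥ 48 and < 67.5 → Pass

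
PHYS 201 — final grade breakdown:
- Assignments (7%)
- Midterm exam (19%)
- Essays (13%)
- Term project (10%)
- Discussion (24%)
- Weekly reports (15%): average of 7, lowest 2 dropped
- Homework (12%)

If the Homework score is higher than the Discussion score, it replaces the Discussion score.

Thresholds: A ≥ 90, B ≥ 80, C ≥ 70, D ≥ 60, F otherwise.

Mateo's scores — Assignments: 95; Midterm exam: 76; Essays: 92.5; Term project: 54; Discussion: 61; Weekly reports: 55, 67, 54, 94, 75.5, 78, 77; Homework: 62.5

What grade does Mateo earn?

C

Weekly reports: drop 54, 55 → average of remaining 5 = 391.5/5 = 78.3
Homework (62.5) > Discussion (61), so Discussion counts as 62.5.
Weighted total:
  Assignments 95 × 0.07 = 6.65
  Midterm exam 76 × 0.19 = 14.44
  Essays 92.5 × 0.13 = 12.025
  Term project 54 × 0.1 = 5.4
  Discussion 62.5 × 0.24 = 15
  Weekly reports 78.3 × 0.15 = 11.745
  Homework 62.5 × 0.12 = 7.5
Sum = 72.76
72.76 is ≥ 70 and < 80 → C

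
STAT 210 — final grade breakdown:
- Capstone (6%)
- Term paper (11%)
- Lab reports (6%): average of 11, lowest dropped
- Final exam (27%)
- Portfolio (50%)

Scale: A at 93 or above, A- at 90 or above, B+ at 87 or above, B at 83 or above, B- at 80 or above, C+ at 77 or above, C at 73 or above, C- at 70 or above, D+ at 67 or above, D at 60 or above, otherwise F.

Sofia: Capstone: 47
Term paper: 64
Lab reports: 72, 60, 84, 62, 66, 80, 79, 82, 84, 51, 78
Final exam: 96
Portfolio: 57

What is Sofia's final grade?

Lab reports: drop 51 → average of remaining 10 = 747/10 = 74.7
Weighted total:
  Capstone 47 × 0.06 = 2.82
  Term paper 64 × 0.11 = 7.04
  Lab reports 74.7 × 0.06 = 4.482
  Final exam 96 × 0.27 = 25.92
  Portfolio 57 × 0.5 = 28.5
Sum = 68.762
68.762 is ≥ 67 and < 70 → D+

D+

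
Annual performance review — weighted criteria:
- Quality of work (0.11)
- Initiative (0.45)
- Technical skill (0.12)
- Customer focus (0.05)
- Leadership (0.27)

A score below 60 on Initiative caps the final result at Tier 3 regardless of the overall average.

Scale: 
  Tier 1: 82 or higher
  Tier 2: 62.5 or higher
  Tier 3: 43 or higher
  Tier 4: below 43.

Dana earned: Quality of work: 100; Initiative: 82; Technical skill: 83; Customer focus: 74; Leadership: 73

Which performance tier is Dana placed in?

Tier 2

Initiative score 82 ≥ 60: minimum met.
Weighted total:
  Quality of work 100 × 0.11 = 11
  Initiative 82 × 0.45 = 36.9
  Technical skill 83 × 0.12 = 9.96
  Customer focus 74 × 0.05 = 3.7
  Leadership 73 × 0.27 = 19.71
Sum = 81.27
81.27 is ≥ 62.5 and < 82 → Tier 2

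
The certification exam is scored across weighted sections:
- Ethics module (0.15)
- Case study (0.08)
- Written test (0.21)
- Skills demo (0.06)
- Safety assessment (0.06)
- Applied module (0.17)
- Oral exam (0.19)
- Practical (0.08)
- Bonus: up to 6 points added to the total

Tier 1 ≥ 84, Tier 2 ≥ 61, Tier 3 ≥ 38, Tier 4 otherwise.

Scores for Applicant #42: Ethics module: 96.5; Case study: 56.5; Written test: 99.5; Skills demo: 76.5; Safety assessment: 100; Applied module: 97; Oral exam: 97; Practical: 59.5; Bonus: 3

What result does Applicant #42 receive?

Weighted total:
  Ethics module 96.5 × 0.15 = 14.475
  Case study 56.5 × 0.08 = 4.52
  Written test 99.5 × 0.21 = 20.895
  Skills demo 76.5 × 0.06 = 4.59
  Safety assessment 100 × 0.06 = 6
  Applied module 97 × 0.17 = 16.49
  Oral exam 97 × 0.19 = 18.43
  Practical 59.5 × 0.08 = 4.76
Sum = 90.16
Bonus: 90.16 + 3 = 93.16
93.16 ≥ 84 → Tier 1

Tier 1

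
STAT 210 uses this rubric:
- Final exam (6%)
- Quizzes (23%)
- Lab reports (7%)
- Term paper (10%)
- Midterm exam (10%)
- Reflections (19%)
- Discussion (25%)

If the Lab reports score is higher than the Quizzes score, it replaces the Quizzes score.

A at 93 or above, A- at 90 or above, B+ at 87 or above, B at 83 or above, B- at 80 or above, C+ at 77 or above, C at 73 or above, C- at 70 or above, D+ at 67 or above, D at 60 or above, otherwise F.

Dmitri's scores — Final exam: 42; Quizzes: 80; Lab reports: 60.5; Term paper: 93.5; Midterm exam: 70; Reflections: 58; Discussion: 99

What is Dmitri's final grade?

C+

Lab reports (60.5) ≤ Quizzes (80), so Quizzes stays at 80.
Weighted total:
  Final exam 42 × 0.06 = 2.52
  Quizzes 80 × 0.23 = 18.4
  Lab reports 60.5 × 0.07 = 4.235
  Term paper 93.5 × 0.1 = 9.35
  Midterm exam 70 × 0.1 = 7
  Reflections 58 × 0.19 = 11.02
  Discussion 99 × 0.25 = 24.75
Sum = 77.275
77.275 is ≥ 77 and < 80 → C+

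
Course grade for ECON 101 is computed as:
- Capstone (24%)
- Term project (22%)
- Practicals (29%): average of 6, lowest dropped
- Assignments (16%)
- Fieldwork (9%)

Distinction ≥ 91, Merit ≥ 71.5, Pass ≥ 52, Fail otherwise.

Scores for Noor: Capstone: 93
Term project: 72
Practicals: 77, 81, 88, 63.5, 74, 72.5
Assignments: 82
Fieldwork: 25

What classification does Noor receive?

Practicals: drop 63.5 → average of remaining 5 = 392.5/5 = 78.5
Weighted total:
  Capstone 93 × 0.24 = 22.32
  Term project 72 × 0.22 = 15.84
  Practicals 78.5 × 0.29 = 22.765
  Assignments 82 × 0.16 = 13.12
  Fieldwork 25 × 0.09 = 2.25
Sum = 76.295
76.295 is ≥ 71.5 and < 91 → Merit

Merit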